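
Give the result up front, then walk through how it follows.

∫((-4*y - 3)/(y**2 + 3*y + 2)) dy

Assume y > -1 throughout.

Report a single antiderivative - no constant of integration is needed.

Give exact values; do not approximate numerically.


The answer is log(y + 1) - 5*log(y + 2).
Step 1. Decompose ∫((-4*y - 3)/(y**2 + 3*y + 2)) dy by partial fractions, (-4*y - 3)/(y**2 + 3*y + 2) = -5/(y + 2) + 1/(y + 1): now ∫(1/(y + 1)) dy + ∫(-5/(y + 2)) dy.
Step 2. Evaluate the standard form [assuming y > -2]: now -5*log(y + 2) + ∫(1/(y + 1)) dy.
Step 3. Evaluate the standard form [assuming y > -1]: now log(y + 1) - 5*log(y + 2).
Answer: log(y + 1) - 5*log(y + 2).


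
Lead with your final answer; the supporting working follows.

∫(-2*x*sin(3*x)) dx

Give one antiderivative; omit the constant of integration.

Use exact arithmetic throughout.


The answer is 2*x*cos(3*x)/3 - 2*sin(3*x)/9.
Step 1. Integrate ∫(-2*x*sin(3*x)) dx by parts with u = x, dv = (-2*sin(3*x)) dx, so v = 2*cos(3*x)/3: now 2*x*cos(3*x)/3 + ∫(-2*cos(3*x)/3) dx.
Step 2. Evaluate the standard form: now 2*x*cos(3*x)/3 - 2*sin(3*x)/9.
Answer: 2*x*cos(3*x)/3 - 2*sin(3*x)/9.


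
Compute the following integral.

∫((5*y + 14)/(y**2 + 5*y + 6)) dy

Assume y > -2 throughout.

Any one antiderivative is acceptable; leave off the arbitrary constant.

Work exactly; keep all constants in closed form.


Answer: 4*log(y + 2) + log(y + 3).


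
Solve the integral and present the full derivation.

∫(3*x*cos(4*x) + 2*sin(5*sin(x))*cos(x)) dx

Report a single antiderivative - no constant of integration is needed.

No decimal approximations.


Step 1. Rewrite: now ∫(3*x*cos(4*x)) dx + ∫(2*sin(5*sin(x))*cos(x)) dx.
Step 2. Substitute u = sin(x), turning ∫(2*sin(5*sin(x))*cos(x)) dx into ∫(2*sin(5*u)) du: now ∫(3*x*cos(4*x)) dx + ∫(2*sin(5*u)) du.
Step 3. Evaluate the standard form: now -2*cos(5*u)/5 + ∫(3*x*cos(4*x)) dx.
Step 4. Substitute back u = sin(x): now -2*cos(5*sin(x))/5 + ∫(3*x*cos(4*x)) dx.
Step 5. Integrate ∫(3*x*cos(4*x)) dx by parts with u = x, dv = (3*cos(4*x)) dx, so v = 3*sin(4*x)/4: now 3*x*sin(4*x)/4 - 2*cos(5*sin(x))/5 + ∫(-3*sin(4*x)/4) dx.
Step 6. Evaluate the standard form: now 3*x*sin(4*x)/4 + 3*cos(4*x)/16 - 2*cos(5*sin(x))/5.
Answer: 3*x*sin(4*x)/4 + 3*cos(4*x)/16 - 2*cos(5*sin(x))/5.


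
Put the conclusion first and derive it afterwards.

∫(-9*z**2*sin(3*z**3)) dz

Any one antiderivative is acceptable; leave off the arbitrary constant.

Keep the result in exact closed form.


The answer is cos(3*z**3).
Step 1. Substitute u = z**3, turning ∫(-9*z**2*sin(3*z**3)) dz into ∫(-3*sin(3*u)) du: now ∫(-3*sin(3*u)) du.
Step 2. Evaluate the standard form: now cos(3*u).
Step 3. Substitute back u = z**3: now cos(3*z**3).
Answer: cos(3*z**3).


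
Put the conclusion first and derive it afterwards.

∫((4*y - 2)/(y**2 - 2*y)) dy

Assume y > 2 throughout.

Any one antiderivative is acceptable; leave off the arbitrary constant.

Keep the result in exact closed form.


The answer is log(y) + 3*log(y - 2).
Step 1. Decompose ∫((4*y - 2)/(y**2 - 2*y)) dy by partial fractions, (4*y - 2)/(y**2 - 2*y) = 3/(y - 2) + 1/y: now ∫(1/y) dy + ∫(3/(y - 2)) dy.
Step 2. Evaluate the standard form [assuming y > 2]: now 3*log(y - 2) + ∫(1/y) dy.
Step 3. Evaluate the standard form [assuming y > 0]: now log(y) + 3*log(y - 2).
Answer: log(y) + 3*log(y - 2).


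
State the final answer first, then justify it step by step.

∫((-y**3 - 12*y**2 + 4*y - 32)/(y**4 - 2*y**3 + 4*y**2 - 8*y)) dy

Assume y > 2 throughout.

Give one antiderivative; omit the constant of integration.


The answer is 4*log(y) - 5*log(y - 2) - 2*atan(y/2).
Step 1. Decompose ∫((-y**3 - 12*y**2 + 4*y - 32)/(y**4 - 2*y**3 + 4*y**2 - 8*y)) dy by partial fractions, (-y**3 - 12*y**2 + 4*y - 32)/(y**4 - 2*y**3 + 4*y**2 - 8*y) = -4/(y**2 + 4) - 5/(y - 2) + 4/y: now ∫(4/y) dy + ∫(-5/(y - 2)) dy + ∫(-4/(y**2 + 4)) dy.
Step 2. Evaluate the standard form [assuming y > 2]: now -5*log(y - 2) + ∫(4/y) dy + ∫(-4/(y**2 + 4)) dy.
Step 3. Evaluate the standard form [assuming y > 0]: now 4*log(y) - 5*log(y - 2) + ∫(-4/(y**2 + 4)) dy.
Step 4. Evaluate the standard form: now 4*log(y) - 5*log(y - 2) - 2*atan(y/2).
Answer: 4*log(y) - 5*log(y - 2) - 2*atan(y/2).


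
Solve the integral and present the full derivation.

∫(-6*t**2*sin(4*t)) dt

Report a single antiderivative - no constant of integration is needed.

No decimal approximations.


Step 1. Integrate ∫(-6*t**2*sin(4*t)) dt by parts with u = t**2, dv = (-6*sin(4*t)) dt, so v = 3*cos(4*t)/2: now 3*t**2*cos(4*t)/2 + ∫(-3*t*cos(4*t)) dt.
Step 2. Integrate ∫(-3*t*cos(4*t)) dt by parts with u = t, dv = (-3*cos(4*t)) dt, so v = -3*sin(4*t)/4: now 3*t**2*cos(4*t)/2 - 3*t*sin(4*t)/4 + ∫(3*sin(4*t)/4) dt.
Step 3. Evaluate the standard form: now 3*t**2*cos(4*t)/2 - 3*t*sin(4*t)/4 - 3*cos(4*t)/16.
Answer: 3*t**2*cos(4*t)/2 - 3*t*sin(4*t)/4 - 3*cos(4*t)/16.


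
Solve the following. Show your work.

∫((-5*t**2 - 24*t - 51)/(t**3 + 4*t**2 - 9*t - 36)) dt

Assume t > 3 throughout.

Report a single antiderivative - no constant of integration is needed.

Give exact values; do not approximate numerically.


Step 1. Decompose ∫((-5*t**2 - 24*t - 51)/(t**3 + 4*t**2 - 9*t - 36)) dt by partial fractions, (-5*t**2 - 24*t - 51)/(t**3 + 4*t**2 - 9*t - 36) = -5/(t + 4) + 4/(t + 3) - 4/(t - 3): now ∫(-4/(t - 3)) dt + ∫(4/(t + 3)) dt + ∫(-5/(t + 4)) dt.
Step 2. Evaluate the standard form [assuming t > 3]: now -4*log(t - 3) + ∫(4/(t + 3)) dt + ∫(-5/(t + 4)) dt.
Step 3. Evaluate the standard form [assuming t > -4]: now -4*log(t - 3) - 5*log(t + 4) + ∫(4/(t + 3)) dt.
Step 4. Evaluate the standard form [assuming t > -3]: now -4*log(t - 3) + 4*log(t + 3) - 5*log(t + 4).
Answer: -4*log(t - 3) + 4*log(t + 3) - 5*log(t + 4).


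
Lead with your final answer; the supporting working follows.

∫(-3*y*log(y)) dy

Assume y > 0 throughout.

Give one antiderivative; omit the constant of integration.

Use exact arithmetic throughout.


The answer is -3*y**2*log(y)/2 + 3*y**2/4.
Step 1. Integrate ∫(-3*y*log(y)) dy by parts with u = log(y), dv = (-3*y) dy, so v = -3*y**2/2 [assuming y > 0]: now -3*y**2*log(y)/2 + ∫(3*y/2) dy.
Step 2. Evaluate the standard form: now -3*y**2*log(y)/2 + 3*y**2/4.
Answer: -3*y**2*log(y)/2 + 3*y**2/4.


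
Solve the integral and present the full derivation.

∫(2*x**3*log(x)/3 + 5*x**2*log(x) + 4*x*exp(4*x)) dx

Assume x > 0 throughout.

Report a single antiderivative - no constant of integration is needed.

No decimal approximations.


Step 1. Rewrite: now ∫(4*x*exp(4*x)) dx + ∫(5*x**2*log(x)) dx + ∫(2*x**3*log(x)/3) dx.
Step 2. Integrate ∫(2*x**3*log(x)/3) dx by parts with u = log(x), dv = (2*x**3/3) dx, so v = x**4/6 [assuming x > 0]: now x**4*log(x)/6 + ∫(-x**3/6) dx + ∫(4*x*exp(4*x)) dx + ∫(5*x**2*log(x)) dx.
Step 3. Evaluate the standard form: now x**4*log(x)/6 - x**4/24 + ∫(4*x*exp(4*x)) dx + ∫(5*x**2*log(x)) dx.
Step 4. Integrate ∫(4*x*exp(4*x)) dx by parts with u = x, dv = (4*exp(4*x)) dx, so v = exp(4*x): now x**4*log(x)/6 - x**4/24 + x*exp(4*x) + ∫(5*x**2*log(x)) dx + ∫(-exp(4*x)) dx.
Step 5. Evaluate the standard form: now x**4*log(x)/6 - x**4/24 + x*exp(4*x) - exp(4*x)/4 + ∫(5*x**2*log(x)) dx.
Step 6. Integrate ∫(5*x**2*log(x)) dx by parts with u = log(x), dv = (5*x**2) dx, so v = 5*x**3/3 [assuming x > 0]: now x**4*log(x)/6 - x**4/24 + 5*x**3*log(x)/3 + x*exp(4*x) - exp(4*x)/4 + ∫(-5*x**2/3) dx.
Step 7. Evaluate the standard form: now x**4*log(x)/6 - x**4/24 + 5*x**3*log(x)/3 - 5*x**3/9 + x*exp(4*x) - exp(4*x)/4.
Answer: x**4*log(x)/6 - x**4/24 + 5*x**3*log(x)/3 - 5*x**3/9 + x*exp(4*x) - exp(4*x)/4.


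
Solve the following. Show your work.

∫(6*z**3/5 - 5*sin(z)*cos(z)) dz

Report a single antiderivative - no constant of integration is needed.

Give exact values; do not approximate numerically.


Step 1. Rewrite: now ∫(6*z**3/5) dz + ∫(-5*sin(z)*cos(z)) dz.
Step 2. Evaluate the standard form: now 3*z**4/10 + ∫(-5*sin(z)*cos(z)) dz.
Step 3. Substitute u = sin(z), turning ∫(-5*sin(z)*cos(z)) dz into ∫(-5*u) du: now 3*z**4/10 + ∫(-5*u) du.
Step 4. Evaluate the standard form: now -5*u**2/2 + 3*z**4/10.
Step 5. Substitute back u = sin(z): now 3*z**4/10 - 5*sin(z)**2/2.
Answer: 3*z**4/10 - 5*sin(z)**2/2.


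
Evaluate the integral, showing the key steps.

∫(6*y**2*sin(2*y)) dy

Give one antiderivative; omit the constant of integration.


Step 1. Integrate ∫(6*y**2*sin(2*y)) dy by parts with u = y**2, dv = (6*sin(2*y)) dy, so v = -3*cos(2*y): now -3*y**2*cos(2*y) + ∫(6*y*cos(2*y)) dy.
Step 2. Integrate ∫(6*y*cos(2*y)) dy by parts with u = y, dv = (6*cos(2*y)) dy, so v = 3*sin(2*y): now -3*y**2*cos(2*y) + 3*y*sin(2*y) + ∫(-3*sin(2*y)) dy.
Step 3. Evaluate the standard form: now -3*y**2*cos(2*y) + 3*y*sin(2*y) + 3*cos(2*y)/2.
Answer: -3*y**2*cos(2*y) + 3*y*sin(2*y) + 3*cos(2*y)/2.


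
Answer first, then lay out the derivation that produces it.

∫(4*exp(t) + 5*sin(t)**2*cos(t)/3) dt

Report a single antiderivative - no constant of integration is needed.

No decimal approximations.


The answer is 4*exp(t) + 5*sin(t)**3/9.
Step 1. Rewrite: now ∫(5*sin(t)**2*cos(t)/3) dt + ∫(4*exp(t)) dt.
Step 2. Evaluate the standard form: now 4*exp(t) + ∫(5*sin(t)**2*cos(t)/3) dt.
Step 3. Substitute u = sin(t), turning ∫(5*sin(t)**2*cos(t)/3) dt into ∫(5*u**2/3) du: now 4*exp(t) + ∫(5*u**2/3) du.
Step 4. Evaluate the standard form: now 5*u**3/9 + 4*exp(t).
Step 5. Substitute back u = sin(t): now 4*exp(t) + 5*sin(t)**3/9.
Answer: 4*exp(t) + 5*sin(t)**3/9.


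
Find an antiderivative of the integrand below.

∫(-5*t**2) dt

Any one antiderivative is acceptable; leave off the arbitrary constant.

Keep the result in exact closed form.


Answer: -5*t**3/3.


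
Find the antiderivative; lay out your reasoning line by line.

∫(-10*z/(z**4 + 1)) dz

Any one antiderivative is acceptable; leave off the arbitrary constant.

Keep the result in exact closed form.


Step 1. Substitute u = z**2, turning ∫(-10*z/(z**4 + 1)) dz into ∫(-5/(u**2 + 1)) du: now ∫(-5/(u**2 + 1)) du.
Step 2. Evaluate the standard form: now -5*atan(u).
Step 3. Substitute back u = z**2: now -5*atan(z**2).
Answer: -5*atan(z**2).


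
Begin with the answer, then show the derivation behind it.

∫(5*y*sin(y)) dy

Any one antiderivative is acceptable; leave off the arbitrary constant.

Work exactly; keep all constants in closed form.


The answer is -5*y*cos(y) + 5*sin(y).
Step 1. Integrate ∫(5*y*sin(y)) dy by parts with u = y, dv = (5*sin(y)) dy, so v = -5*cos(y): now -5*y*cos(y) + ∫(5*cos(y)) dy.
Step 2. Evaluate the standard form: now -5*y*cos(y) + 5*sin(y).
Answer: -5*y*cos(y) + 5*sin(y).


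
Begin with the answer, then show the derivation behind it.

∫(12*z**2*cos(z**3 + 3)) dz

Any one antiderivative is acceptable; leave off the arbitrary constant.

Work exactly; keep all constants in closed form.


The answer is 4*sin(z**3 + 3).
Step 1. Substitute u = z**3 + 3, turning ∫(12*z**2*cos(z**3 + 3)) dz into ∫(4*cos(u)) du: now ∫(4*cos(u)) du.
Step 2. Evaluate the standard form: now 4*sin(u).
Step 3. Substitute back u = z**3 + 3: now 4*sin(z**3 + 3).
Answer: 4*sin(z**3 + 3).


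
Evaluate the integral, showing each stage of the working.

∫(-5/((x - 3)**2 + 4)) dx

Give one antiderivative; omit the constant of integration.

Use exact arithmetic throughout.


Step 1. Substitute u = x - 3, turning ∫(-5/((x - 3)**2 + 4)) dx into ∫(-5/(u**2 + 4)) du: now ∫(-5/(u**2 + 4)) du.
Step 2. Evaluate the standard form: now -5*atan(u/2)/2.
Step 3. Substitute back u = x - 3: now -5*atan(x/2 - 3/2)/2.
Answer: -5*atan(x/2 - 3/2)/2.


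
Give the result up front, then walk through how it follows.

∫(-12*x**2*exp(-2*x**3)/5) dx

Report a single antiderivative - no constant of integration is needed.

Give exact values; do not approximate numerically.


The answer is 2*exp(-2*x**3)/5.
Step 1. Substitute u = x**3, turning ∫(-12*x**2*exp(-2*x**3)/5) dx into ∫(-4*exp(-2*u)/5) du: now ∫(-4*exp(-2*u)/5) du.
Step 2. Evaluate the standard form: now 2*exp(-2*u)/5.
Step 3. Substitute back u = x**3: now 2*exp(-2*x**3)/5.
Answer: 2*exp(-2*x**3)/5.


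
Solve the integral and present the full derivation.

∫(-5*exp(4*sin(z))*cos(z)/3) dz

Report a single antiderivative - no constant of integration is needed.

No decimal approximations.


Step 1. Substitute u = sin(z), turning ∫(-5*exp(4*sin(z))*cos(z)/3) dz into ∫(-5*exp(4*u)/3) du: now ∫(-5*exp(4*u)/3) du.
Step 2. Evaluate the standard form: now -5*exp(4*u)/12.
Step 3. Substitute back u = sin(z): now -5*exp(4*sin(z))/12.
Answer: -5*exp(4*sin(z))/12.


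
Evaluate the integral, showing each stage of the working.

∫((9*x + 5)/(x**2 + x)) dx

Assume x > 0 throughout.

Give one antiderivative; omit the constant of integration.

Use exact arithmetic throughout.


Step 1. Decompose ∫((9*x + 5)/(x**2 + x)) dx by partial fractions, (9*x + 5)/(x**2 + x) = 4/(x + 1) + 5/x: now ∫(5/x) dx + ∫(4/(x + 1)) dx.
Step 2. Evaluate the standard form [assuming x > 0]: now 5*log(x) + ∫(4/(x + 1)) dx.
Step 3. Evaluate the standard form [assuming x > -1]: now 5*log(x) + 4*log(x + 1).
Answer: 5*log(x) + 4*log(x + 1).


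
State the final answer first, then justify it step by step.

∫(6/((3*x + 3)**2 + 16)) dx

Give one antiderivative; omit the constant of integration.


The answer is atan(3*x/4 + 3/4)/2.
Step 1. Substitute u = 3*x + 3, turning ∫(6/((3*x + 3)**2 + 16)) dx into ∫(2/(u**2 + 16)) du: now ∫(2/(u**2 + 16)) du.
Step 2. Evaluate the standard form: now atan(u/4)/2.
Step 3. Substitute back u = 3*x + 3: now atan(3*x/4 + 3/4)/2.
Answer: atan(3*x/4 + 3/4)/2.


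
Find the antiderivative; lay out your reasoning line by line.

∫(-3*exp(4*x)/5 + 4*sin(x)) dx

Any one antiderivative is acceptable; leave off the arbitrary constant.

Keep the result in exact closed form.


Step 1. Rewrite: now ∫(-3*exp(4*x)/5) dx + ∫(4*sin(x)) dx.
Step 2. Evaluate the standard form: now -4*cos(x) + ∫(-3*exp(4*x)/5) dx.
Step 3. Evaluate the standard form: now -3*exp(4*x)/20 - 4*cos(x).
Answer: -3*exp(4*x)/20 - 4*cos(x).


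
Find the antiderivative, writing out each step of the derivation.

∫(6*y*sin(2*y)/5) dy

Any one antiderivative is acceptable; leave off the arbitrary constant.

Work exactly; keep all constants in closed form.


Step 1. Integrate ∫(6*y*sin(2*y)/5) dy by parts with u = y, dv = (6*sin(2*y)/5) dy, so v = -3*cos(2*y)/5: now -3*y*cos(2*y)/5 + ∫(3*cos(2*y)/5) dy.
Step 2. Evaluate the standard form: now -3*y*cos(2*y)/5 + 3*sin(2*y)/10.
Answer: -3*y*cos(2*y)/5 + 3*sin(2*y)/10.


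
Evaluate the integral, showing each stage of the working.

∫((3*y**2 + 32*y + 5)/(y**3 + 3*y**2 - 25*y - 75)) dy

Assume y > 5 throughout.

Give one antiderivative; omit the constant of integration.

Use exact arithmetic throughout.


Step 1. Decompose ∫((3*y**2 + 32*y + 5)/(y**3 + 3*y**2 - 25*y - 75)) dy by partial fractions, (3*y**2 + 32*y + 5)/(y**3 + 3*y**2 - 25*y - 75) = -4/(y + 5) + 4/(y + 3) + 3/(y - 5): now ∫(3/(y - 5)) dy + ∫(4/(y + 3)) dy + ∫(-4/(y + 5)) dy.
Step 2. Evaluate the standard form [assuming y > -3]: now 4*log(y + 3) + ∫(3/(y - 5)) dy + ∫(-4/(y + 5)) dy.
Step 3. Evaluate the standard form [assuming y > 5]: now 3*log(y - 5) + 4*log(y + 3) + ∫(-4/(y + 5)) dy.
Step 4. Evaluate the standard form [assuming y > -5]: now 3*log(y - 5) + 4*log(y + 3) - 4*log(y + 5).
Answer: 3*log(y - 5) + 4*log(y + 3) - 4*log(y + 5).


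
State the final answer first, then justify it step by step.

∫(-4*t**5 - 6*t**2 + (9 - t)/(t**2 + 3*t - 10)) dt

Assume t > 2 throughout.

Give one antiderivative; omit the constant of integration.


The answer is -2*t**6/3 - 2*t**3 + log(t - 2) - 2*log(t + 5).
Step 1. Rewrite: now ∫(-6*t**2) dt + ∫(-4*t**5) dt + ∫((9 - t)/(t**2 + 3*t - 10)) dt.
Step 2. Evaluate the standard form: now -2*t**3 + ∫(-4*t**5) dt + ∫((9 - t)/(t**2 + 3*t - 10)) dt.
Step 3. Evaluate the standard form: now -2*t**6/3 - 2*t**3 + ∫((9 - t)/(t**2 + 3*t - 10)) dt.
Step 4. Decompose ∫((9 - t)/(t**2 + 3*t - 10)) dt by partial fractions, (9 - t)/(t**2 + 3*t - 10) = -2/(t + 5) + 1/(t - 2): now -2*t**6/3 - 2*t**3 + ∫(1/(t - 2)) dt + ∫(-2/(t + 5)) dt.
Step 5. Evaluate the standard form [assuming t > -5]: now -2*t**6/3 - 2*t**3 - 2*log(t + 5) + ∫(1/(t - 2)) dt.
Step 6. Evaluate the standard form [assuming t > 2]: now -2*t**6/3 - 2*t**3 + log(t - 2) - 2*log(t + 5).
Answer: -2*t**6/3 - 2*t**3 + log(t - 2) - 2*log(t + 5).


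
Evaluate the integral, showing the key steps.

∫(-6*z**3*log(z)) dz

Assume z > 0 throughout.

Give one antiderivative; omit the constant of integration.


Step 1. Integrate ∫(-6*z**3*log(z)) dz by parts with u = log(z), dv = (-6*z**3) dz, so v = -3*z**4/2 [assuming z > 0]: now -3*z**4*log(z)/2 + ∫(3*z**3/2) dz.
Step 2. Evaluate the standard form: now -3*z**4*log(z)/2 + 3*z**4/8.
Answer: -3*z**4*log(z)/2 + 3*z**4/8.


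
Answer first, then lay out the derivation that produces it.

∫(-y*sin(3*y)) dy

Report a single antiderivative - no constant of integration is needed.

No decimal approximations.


The answer is y*cos(3*y)/3 - sin(3*y)/9.
Step 1. Integrate ∫(-y*sin(3*y)) dy by parts with u = y, dv = (-sin(3*y)) dy, so v = cos(3*y)/3: now y*cos(3*y)/3 + ∫(-cos(3*y)/3) dy.
Step 2. Evaluate the standard form: now y*cos(3*y)/3 - sin(3*y)/9.
Answer: y*cos(3*y)/3 - sin(3*y)/9.


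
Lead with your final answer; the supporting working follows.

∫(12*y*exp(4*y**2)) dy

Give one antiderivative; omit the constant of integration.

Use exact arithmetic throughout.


The answer is 3*exp(4*y**2)/2.
Step 1. Substitute u = y**2, turning ∫(12*y*exp(4*y**2)) dy into ∫(6*exp(4*u)) du: now ∫(6*exp(4*u)) du.
Step 2. Evaluate the standard form: now 3*exp(4*u)/2.
Step 3. Substitute back u = y**2: now 3*exp(4*y**2)/2.
Answer: 3*exp(4*y**2)/2.


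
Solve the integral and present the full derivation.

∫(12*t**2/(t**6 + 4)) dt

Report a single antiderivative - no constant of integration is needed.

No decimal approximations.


Step 1. Substitute u = t**3, turning ∫(12*t**2/(t**6 + 4)) dt into ∫(4/(u**2 + 4)) du: now ∫(4/(u**2 + 4)) du.
Step 2. Evaluate the standard form: now 2*atan(u/2).
Step 3. Substitute back u = t**3: now 2*atan(t**3/2).
Answer: 2*atan(t**3/2).


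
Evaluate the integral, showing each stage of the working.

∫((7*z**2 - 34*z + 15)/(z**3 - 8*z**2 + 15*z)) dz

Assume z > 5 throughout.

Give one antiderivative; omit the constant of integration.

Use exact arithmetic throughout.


Step 1. Decompose ∫((7*z**2 - 34*z + 15)/(z**3 - 8*z**2 + 15*z)) dz by partial fractions, (7*z**2 - 34*z + 15)/(z**3 - 8*z**2 + 15*z) = 4/(z - 3) + 2/(z - 5) + 1/z: now ∫(1/z) dz + ∫(2/(z - 5)) dz + ∫(4/(z - 3)) dz.
Step 2. Evaluate the standard form [assuming z > 3]: now 4*log(z - 3) + ∫(1/z) dz + ∫(2/(z - 5)) dz.
Step 3. Evaluate the standard form [assuming z > 5]: now 2*log(z - 5) + 4*log(z - 3) + ∫(1/z) dz.
Step 4. Evaluate the standard form [assuming z > 0]: now log(z) + 2*log(z - 5) + 4*log(z - 3).
Answer: log(z) + 2*log(z - 5) + 4*log(z - 3).


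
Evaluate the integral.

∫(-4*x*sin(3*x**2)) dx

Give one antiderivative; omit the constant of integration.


Answer: 2*cos(3*x**2)/3.


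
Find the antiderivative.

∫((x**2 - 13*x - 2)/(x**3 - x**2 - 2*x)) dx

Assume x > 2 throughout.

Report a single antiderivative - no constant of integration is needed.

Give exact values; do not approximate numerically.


Answer: log(x) - 4*log(x - 2) + 4*log(x + 1).


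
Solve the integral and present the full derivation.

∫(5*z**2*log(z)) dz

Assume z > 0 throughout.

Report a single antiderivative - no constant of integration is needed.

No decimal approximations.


Step 1. Integrate ∫(5*z**2*log(z)) dz by parts with u = log(z), dv = (5*z**2) dz, so v = 5*z**3/3 [assuming z > 0]: now 5*z**3*log(z)/3 + ∫(-5*z**2/3) dz.
Step 2. Evaluate the standard form: now 5*z**3*log(z)/3 - 5*z**3/9.
Answer: 5*z**3*log(z)/3 - 5*z**3/9.


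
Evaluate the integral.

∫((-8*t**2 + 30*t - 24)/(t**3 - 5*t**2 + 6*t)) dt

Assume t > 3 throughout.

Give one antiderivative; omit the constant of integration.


Answer: -4*log(t) - 2*log(t - 3) - 2*log(t - 2).


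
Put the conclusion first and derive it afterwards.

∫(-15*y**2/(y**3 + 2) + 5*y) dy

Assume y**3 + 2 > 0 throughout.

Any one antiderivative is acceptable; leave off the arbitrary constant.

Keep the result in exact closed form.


The answer is 5*y**2/2 - 5*log(y**3 + 2).
Step 1. Rewrite: now ∫(5*y) dy + ∫(-15*y**2/(y**3 + 2)) dy.
Step 2. Substitute u = y**3 + 2, turning ∫(-15*y**2/(y**3 + 2)) dy into ∫(-5/u) du: now ∫(-5/u) du + ∫(5*y) dy.
Step 3. Evaluate the standard form [assuming u > 0]: now -5*log(u) + ∫(5*y) dy.
Step 4. Substitute back u = y**3 + 2: now -5*log(y**3 + 2) + ∫(5*y) dy.
Step 5. Evaluate the standard form: now 5*y**2/2 - 5*log(y**3 + 2).
Answer: 5*y**2/2 - 5*log(y**3 + 2).


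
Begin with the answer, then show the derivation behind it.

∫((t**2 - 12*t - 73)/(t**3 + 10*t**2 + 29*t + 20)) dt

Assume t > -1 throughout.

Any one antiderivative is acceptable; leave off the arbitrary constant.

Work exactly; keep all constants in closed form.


The answer is -5*log(t + 1) + 3*log(t + 4) + 3*log(t + 5).
Step 1. Decompose ∫((t**2 - 12*t - 73)/(t**3 + 10*t**2 + 29*t + 20)) dt by partial fractions, (t**2 - 12*t - 73)/(t**3 + 10*t**2 + 29*t + 20) = 3/(t + 5) + 3/(t + 4) - 5/(t + 1): now ∫(-5/(t + 1)) dt + ∫(3/(t + 4)) dt + ∫(3/(t + 5)) dt.
Step 2. Evaluate the standard form [assuming t > -5]: now 3*log(t + 5) + ∫(-5/(t + 1)) dt + ∫(3/(t + 4)) dt.
Step 3. Evaluate the standard form [assuming t > -4]: now 3*log(t + 4) + 3*log(t + 5) + ∫(-5/(t + 1)) dt.
Step 4. Evaluate the standard form [assuming t > -1]: now -5*log(t + 1) + 3*log(t + 4) + 3*log(t + 5).
Answer: -5*log(t + 1) + 3*log(t + 4) + 3*log(t + 5).


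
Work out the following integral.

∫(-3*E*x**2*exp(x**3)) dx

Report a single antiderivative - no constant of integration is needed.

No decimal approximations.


Answer: -exp(x**3 + 1).


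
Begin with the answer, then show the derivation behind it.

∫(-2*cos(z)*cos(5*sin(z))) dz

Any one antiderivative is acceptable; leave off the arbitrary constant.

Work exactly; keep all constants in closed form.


The answer is -2*sin(5*sin(z))/5.
Step 1. Substitute u = sin(z), turning ∫(-2*cos(z)*cos(5*sin(z))) dz into ∫(-2*cos(5*u)) du: now ∫(-2*cos(5*u)) du.
Step 2. Evaluate the standard form: now -2*sin(5*u)/5.
Step 3. Substitute back u = sin(z): now -2*sin(5*sin(z))/5.
Answer: -2*sin(5*sin(z))/5.


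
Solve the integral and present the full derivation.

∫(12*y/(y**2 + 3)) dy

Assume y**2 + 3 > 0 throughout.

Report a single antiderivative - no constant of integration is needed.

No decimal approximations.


Step 1. Substitute u = y**2 + 3, turning ∫(12*y/(y**2 + 3)) dy into ∫(6/u) du: now ∫(6/u) du.
Step 2. Evaluate the standard form [assuming u > 0]: now 6*log(u).
Step 3. Substitute back u = y**2 + 3: now 6*log(y**2 + 3).
Answer: 6*log(y**2 + 3).


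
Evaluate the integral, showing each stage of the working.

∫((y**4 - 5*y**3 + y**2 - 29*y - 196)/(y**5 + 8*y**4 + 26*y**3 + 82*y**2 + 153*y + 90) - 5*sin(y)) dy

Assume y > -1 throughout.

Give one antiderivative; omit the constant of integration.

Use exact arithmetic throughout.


Step 1. Rewrite: now ∫((y**4 - 5*y**3 + y**2 - 29*y - 196)/(y**5 + 8*y**4 + 26*y**3 + 82*y**2 + 153*y + 90)) dy + ∫(-5*sin(y)) dy.
Step 2. Decompose ∫((y**4 - 5*y**3 + y**2 - 29*y - 196)/(y**5 + 8*y**4 + 26*y**3 + 82*y**2 + 153*y + 90)) dy by partial fractions, (y**4 - 5*y**3 + y**2 - 29*y - 196)/(y**5 + 8*y**4 + 26*y**3 + 82*y**2 + 153*y + 90) = 2/(y**2 + 9) + 3/(y + 5) + 2/(y + 2) - 4/(y + 1): now ∫(-4/(y + 1)) dy + ∫(2/(y + 2)) dy + ∫(3/(y + 5)) dy + ∫(2/(y**2 + 9)) dy + ∫(-5*sin(y)) dy.
Step 3. Evaluate the standard form [assuming y > -5]: now 3*log(y + 5) + ∫(-4/(y + 1)) dy + ∫(2/(y + 2)) dy + ∫(2/(y**2 + 9)) dy + ∫(-5*sin(y)) dy.
Step 4. Evaluate the standard form [assuming y > -2]: now 2*log(y + 2) + 3*log(y + 5) + ∫(-4/(y + 1)) dy + ∫(2/(y**2 + 9)) dy + ∫(-5*sin(y)) dy.
Step 5. Evaluate the standard form [assuming y > -1]: now -4*log(y + 1) + 2*log(y + 2) + 3*log(y + 5) + ∫(2/(y**2 + 9)) dy + ∫(-5*sin(y)) dy.
Step 6. Evaluate the standard form: now -4*log(y + 1) + 2*log(y + 2) + 3*log(y + 5) + 2*atan(y/3)/3 + ∫(-5*sin(y)) dy.
Step 7. Evaluate the standard form: now -4*log(y + 1) + 2*log(y + 2) + 3*log(y + 5) + 5*cos(y) + 2*atan(y/3)/3.
Answer: -4*log(y + 1) + 2*log(y + 2) + 3*log(y + 5) + 5*cos(y) + 2*atan(y/3)/3.


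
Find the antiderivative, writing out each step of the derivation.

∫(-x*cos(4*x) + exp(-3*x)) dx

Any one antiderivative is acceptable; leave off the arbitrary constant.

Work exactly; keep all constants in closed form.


Step 1. Rewrite: now ∫(-x*cos(4*x)) dx + ∫(exp(-3*x)) dx.
Step 2. Integrate ∫(-x*cos(4*x)) dx by parts with u = x, dv = (-cos(4*x)) dx, so v = -sin(4*x)/4: now -x*sin(4*x)/4 + ∫(exp(-3*x)) dx + ∫(sin(4*x)/4) dx.
Step 3. Evaluate the standard form: now -x*sin(4*x)/4 - cos(4*x)/16 + ∫(exp(-3*x)) dx.
Step 4. Evaluate the standard form: now -x*sin(4*x)/4 - cos(4*x)/16 - exp(-3*x)/3.
Answer: -x*sin(4*x)/4 - cos(4*x)/16 - exp(-3*x)/3.


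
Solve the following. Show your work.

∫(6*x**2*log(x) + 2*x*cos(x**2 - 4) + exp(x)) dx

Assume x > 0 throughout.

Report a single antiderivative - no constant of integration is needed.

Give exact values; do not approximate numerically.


Step 1. Rewrite: now ∫(2*x*cos(x**2 - 4)) dx + ∫(6*x**2*log(x)) dx + ∫(exp(x)) dx.
Step 2. Substitute u = x**2 - 4, turning ∫(2*x*cos(x**2 - 4)) dx into ∫(cos(u)) du: now ∫(6*x**2*log(x)) dx + ∫(exp(x)) dx + ∫(cos(u)) du.
Step 3. Evaluate the standard form: now sin(u) + ∫(6*x**2*log(x)) dx + ∫(exp(x)) dx.
Step 4. Substitute back u = x**2 - 4: now sin(x**2 - 4) + ∫(6*x**2*log(x)) dx + ∫(exp(x)) dx.
Step 5. Integrate ∫(6*x**2*log(x)) dx by parts with u = log(x), dv = (6*x**2) dx, so v = 2*x**3 [assuming x > 0]: now 2*x**3*log(x) + sin(x**2 - 4) + ∫(-2*x**2) dx + ∫(exp(x)) dx.
Step 6. Evaluate the standard form: now 2*x**3*log(x) - 2*x**3/3 + sin(x**2 - 4) + ∫(exp(x)) dx.
Step 7. Evaluate the standard form: now 2*x**3*log(x) - 2*x**3/3 + exp(x) + sin(x**2 - 4).
Answer: 2*x**3*log(x) - 2*x**3/3 + exp(x) + sin(x**2 - 4).


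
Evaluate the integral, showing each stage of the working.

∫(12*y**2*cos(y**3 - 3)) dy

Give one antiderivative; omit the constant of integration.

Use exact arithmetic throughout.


Step 1. Substitute u = y**3 - 3, turning ∫(12*y**2*cos(y**3 - 3)) dy into ∫(4*cos(u)) du: now ∫(4*cos(u)) du.
Step 2. Evaluate the standard form: now 4*sin(u).
Step 3. Substitute back u = y**3 - 3: now 4*sin(y**3 - 3).
Answer: 4*sin(y**3 - 3).


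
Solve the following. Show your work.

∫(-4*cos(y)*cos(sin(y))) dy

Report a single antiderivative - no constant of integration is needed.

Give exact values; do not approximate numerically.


Step 1. Substitute u = sin(y), turning ∫(-4*cos(y)*cos(sin(y))) dy into ∫(-4*cos(u)) du: now ∫(-4*cos(u)) du.
Step 2. Evaluate the standard form: now -4*sin(u).
Step 3. Substitute back u = sin(y): now -4*sin(sin(y)).
Answer: -4*sin(sin(y)).


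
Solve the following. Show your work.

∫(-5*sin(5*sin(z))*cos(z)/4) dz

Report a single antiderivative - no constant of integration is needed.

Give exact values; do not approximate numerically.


Step 1. Substitute u = sin(z), turning ∫(-5*sin(5*sin(z))*cos(z)/4) dz into ∫(-5*sin(5*u)/4) du: now ∫(-5*sin(5*u)/4) du.
Step 2. Evaluate the standard form: now cos(5*u)/4.
Step 3. Substitute back u = sin(z): now cos(5*sin(z))/4.
Answer: cos(5*sin(z))/4.


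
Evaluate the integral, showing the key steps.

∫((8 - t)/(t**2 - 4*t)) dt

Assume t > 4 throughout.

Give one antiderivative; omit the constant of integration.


Step 1. Decompose ∫((8 - t)/(t**2 - 4*t)) dt by partial fractions, (8 - t)/(t**2 - 4*t) = 1/(t - 4) - 2/t: now ∫(-2/t) dt + ∫(1/(t - 4)) dt.
Step 2. Evaluate the standard form [assuming t > 0]: now -2*log(t) + ∫(1/(t - 4)) dt.
Step 3. Evaluate the standard form [assuming t > 4]: now -2*log(t) + log(t - 4).
Answer: -2*log(t) + log(t - 4).


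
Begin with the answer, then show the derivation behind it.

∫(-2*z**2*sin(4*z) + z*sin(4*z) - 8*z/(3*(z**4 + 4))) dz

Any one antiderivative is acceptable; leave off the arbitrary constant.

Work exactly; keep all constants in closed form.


The answer is z**2*cos(4*z)/2 - z*sin(4*z)/4 - z*cos(4*z)/4 + sin(4*z)/16 - cos(4*z)/16 - 2*atan(z**2/2)/3.
Step 1. Rewrite: now ∫(-8*z/(3*(z**4 + 4))) dz + ∫(z*sin(4*z)) dz + ∫(-2*z**2*sin(4*z)) dz.
Step 2. Integrate ∫(-2*z**2*sin(4*z)) dz by parts with u = z**2, dv = (-2*sin(4*z)) dz, so v = cos(4*z)/2: now z**2*cos(4*z)/2 + ∫(-8*z/(3*(z**4 + 4))) dz + ∫(z*sin(4*z)) dz + ∫(-z*cos(4*z)) dz.
Step 3. Integrate ∫(-z*cos(4*z)) dz by parts with u = z, dv = (-cos(4*z)) dz, so v = -sin(4*z)/4: now z**2*cos(4*z)/2 - z*sin(4*z)/4 + ∫(-8*z/(3*(z**4 + 4))) dz + ∫(z*sin(4*z)) dz + ∫(sin(4*z)/4) dz.
Step 4. Evaluate the standard form: now z**2*cos(4*z)/2 - z*sin(4*z)/4 - cos(4*z)/16 + ∫(-8*z/(3*(z**4 + 4))) dz + ∫(z*sin(4*z)) dz.
Step 5. Integrate ∫(z*sin(4*z)) dz by parts with u = z, dv = (sin(4*z)) dz, so v = -cos(4*z)/4: now z**2*cos(4*z)/2 - z*sin(4*z)/4 - z*cos(4*z)/4 - cos(4*z)/16 + ∫(-8*z/(3*(z**4 + 4))) dz + ∫(cos(4*z)/4) dz.
Step 6. Evaluate the standard form: now z**2*cos(4*z)/2 - z*sin(4*z)/4 - z*cos(4*z)/4 + sin(4*z)/16 - cos(4*z)/16 + ∫(-8*z/(3*(z**4 + 4))) dz.
Step 7. Substitute u = z**2, turning ∫(-8*z/(3*(z**4 + 4))) dz into ∫(-4/(3*(u**2 + 4))) du: now z**2*cos(4*z)/2 - z*sin(4*z)/4 - z*cos(4*z)/4 + sin(4*z)/16 - cos(4*z)/16 + ∫(-4/(3*(u**2 + 4))) du.
Step 8. Evaluate the standard form: now z**2*cos(4*z)/2 - z*sin(4*z)/4 - z*cos(4*z)/4 + sin(4*z)/16 - cos(4*z)/16 - 2*atan(u/2)/3.
Step 9. Substitute back u = z**2: now z**2*cos(4*z)/2 - z*sin(4*z)/4 - z*cos(4*z)/4 + sin(4*z)/16 - cos(4*z)/16 - 2*atan(z**2/2)/3.
Answer: z**2*cos(4*z)/2 - z*sin(4*z)/4 - z*cos(4*z)/4 + sin(4*z)/16 - cos(4*z)/16 - 2*atan(z**2/2)/3.


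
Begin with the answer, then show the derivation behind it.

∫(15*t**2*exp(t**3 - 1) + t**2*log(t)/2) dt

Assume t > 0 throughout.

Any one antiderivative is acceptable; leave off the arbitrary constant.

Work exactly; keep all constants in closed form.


The answer is t**3*log(t)/6 - t**3/18 + 5*exp(t**3 - 1).
Step 1. Rewrite: now ∫(15*t**2*exp(t**3 - 1)) dt + ∫(t**2*log(t)/2) dt.
Step 2. Integrate ∫(t**2*log(t)/2) dt by parts with u = log(t), dv = (t**2/2) dt, so v = t**3/6 [assuming t > 0]: now t**3*log(t)/6 + ∫(-t**2/6) dt + ∫(15*t**2*exp(t**3 - 1)) dt.
Step 3. Evaluate the standard form: now t**3*log(t)/6 - t**3/18 + ∫(15*t**2*exp(t**3 - 1)) dt.
Step 4. Substitute u = t**3 - 1, turning ∫(15*t**2*exp(t**3 - 1)) dt into ∫(5*exp(u)) du: now t**3*log(t)/6 - t**3/18 + ∫(5*exp(u)) du.
Step 5. Evaluate the standard form: now t**3*log(t)/6 - t**3/18 + 5*exp(u).
Step 6. Substitute back u = t**3 - 1: now t**3*log(t)/6 - t**3/18 + 5*exp(t**3 - 1).
Answer: t**3*log(t)/6 - t**3/18 + 5*exp(t**3 - 1).


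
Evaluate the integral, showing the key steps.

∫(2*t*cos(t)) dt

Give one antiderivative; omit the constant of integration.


Step 1. Integrate ∫(2*t*cos(t)) dt by parts with u = t, dv = (2*cos(t)) dt, so v = 2*sin(t): now 2*t*sin(t) + ∫(-2*sin(t)) dt.
Step 2. Evaluate the standard form: now 2*t*sin(t) + 2*cos(t).
Answer: 2*t*sin(t) + 2*cos(t).


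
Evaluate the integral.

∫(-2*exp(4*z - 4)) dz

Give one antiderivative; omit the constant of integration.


Answer: -exp(4*z - 4)/2.


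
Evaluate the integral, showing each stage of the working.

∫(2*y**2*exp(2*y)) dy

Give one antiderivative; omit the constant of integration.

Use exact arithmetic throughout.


Step 1. Integrate ∫(2*y**2*exp(2*y)) dy by parts with u = y**2, dv = (2*exp(2*y)) dy, so v = exp(2*y): now y**2*exp(2*y) + ∫(-2*y*exp(2*y)) dy.
Step 2. Integrate ∫(-2*y*exp(2*y)) dy by parts with u = y, dv = (-2*exp(2*y)) dy, so v = -exp(2*y): now y**2*exp(2*y) - y*exp(2*y) + ∫(exp(2*y)) dy.
Step 3. Evaluate the standard form: now y**2*exp(2*y) - y*exp(2*y) + exp(2*y)/2.
Answer: y**2*exp(2*y) - y*exp(2*y) + exp(2*y)/2.


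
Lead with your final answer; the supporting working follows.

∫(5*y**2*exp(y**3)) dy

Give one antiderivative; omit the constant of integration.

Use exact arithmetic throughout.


The answer is 5*exp(y**3)/3.
Step 1. Substitute u = y**3, turning ∫(5*y**2*exp(y**3)) dy into ∫(5*exp(u)/3) du: now ∫(5*exp(u)/3) du.
Step 2. Evaluate the standard form: now 5*exp(u)/3.
Step 3. Substitute back u = y**3: now 5*exp(y**3)/3.
Answer: 5*exp(y**3)/3.


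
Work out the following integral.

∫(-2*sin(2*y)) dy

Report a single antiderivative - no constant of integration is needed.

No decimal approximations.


Answer: cos(2*y).


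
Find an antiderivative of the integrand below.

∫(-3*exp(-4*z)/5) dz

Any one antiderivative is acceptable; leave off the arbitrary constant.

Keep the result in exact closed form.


Answer: 3*exp(-4*z)/20.


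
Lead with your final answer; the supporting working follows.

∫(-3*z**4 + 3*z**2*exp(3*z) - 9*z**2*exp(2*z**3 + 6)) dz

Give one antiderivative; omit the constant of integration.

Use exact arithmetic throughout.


The answer is -3*z**5/5 + z**2*exp(3*z) - 2*z*exp(3*z)/3 + 2*exp(3*z)/9 - 3*exp(2*z**3 + 6)/2.
Step 1. Rewrite: now ∫(-3*z**4) dz + ∫(3*z**2*exp(3*z)) dz + ∫(-9*z**2*exp(2*z**3 + 6)) dz.
Step 2. Substitute u = z**3 + 3, turning ∫(-9*z**2*exp(2*z**3 + 6)) dz into ∫(-3*exp(2*u)) du: now ∫(-3*z**4) dz + ∫(3*z**2*exp(3*z)) dz + ∫(-3*exp(2*u)) du.
Step 3. Evaluate the standard form: now -3*exp(2*u)/2 + ∫(-3*z**4) dz + ∫(3*z**2*exp(3*z)) dz.
Step 4. Substitute back u = z**3 + 3: now -3*exp(2*z**3 + 6)/2 + ∫(-3*z**4) dz + ∫(3*z**2*exp(3*z)) dz.
Step 5. Evaluate the standard form: now -3*z**5/5 - 3*exp(2*z**3 + 6)/2 + ∫(3*z**2*exp(3*z)) dz.
Step 6. Integrate ∫(3*z**2*exp(3*z)) dz by parts with u = z**2, dv = (3*exp(3*z)) dz, so v = exp(3*z): now -3*z**5/5 + z**2*exp(3*z) - 3*exp(2*z**3 + 6)/2 + ∫(-2*z*exp(3*z)) dz.
Step 7. Integrate ∫(-2*z*exp(3*z)) dz by parts with u = z, dv = (-2*exp(3*z)) dz, so v = -2*exp(3*z)/3: now -3*z**5/5 + z**2*exp(3*z) - 2*z*exp(3*z)/3 - 3*exp(2*z**3 + 6)/2 + ∫(2*exp(3*z)/3) dz.
Step 8. Evaluate the standard form: now -3*z**5/5 + z**2*exp(3*z) - 2*z*exp(3*z)/3 + 2*exp(3*z)/9 - 3*exp(2*z**3 + 6)/2.
Answer: -3*z**5/5 + z**2*exp(3*z) - 2*z*exp(3*z)/3 + 2*exp(3*z)/9 - 3*exp(2*z**3 + 6)/2.


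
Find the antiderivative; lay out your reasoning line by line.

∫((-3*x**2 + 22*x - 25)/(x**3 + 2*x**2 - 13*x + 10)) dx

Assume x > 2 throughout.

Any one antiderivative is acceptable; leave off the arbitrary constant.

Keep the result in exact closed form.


Step 1. Decompose ∫((-3*x**2 + 22*x - 25)/(x**3 + 2*x**2 - 13*x + 10)) dx by partial fractions, (-3*x**2 + 22*x - 25)/(x**3 + 2*x**2 - 13*x + 10) = -5/(x + 5) + 1/(x - 1) + 1/(x - 2): now ∫(1/(x - 2)) dx + ∫(1/(x - 1)) dx + ∫(-5/(x + 5)) dx.
Step 2. Evaluate the standard form [assuming x > 1]: now log(x - 1) + ∫(1/(x - 2)) dx + ∫(-5/(x + 5)) dx.
Step 3. Evaluate the standard form [assuming x > 2]: now log(x - 2) + log(x - 1) + ∫(-5/(x + 5)) dx.
Step 4. Evaluate the standard form [assuming x > -5]: now log(x - 2) + log(x - 1) - 5*log(x + 5).
Answer: log(x - 2) + log(x - 1) - 5*log(x + 5).


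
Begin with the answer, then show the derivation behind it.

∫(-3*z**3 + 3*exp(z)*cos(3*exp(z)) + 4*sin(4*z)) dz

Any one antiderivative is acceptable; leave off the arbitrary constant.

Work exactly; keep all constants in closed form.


The answer is -3*z**4/4 + sin(3*exp(z)) - cos(4*z).
Step 1. Rewrite: now ∫(-3*z**3) dz + ∫(3*exp(z)*cos(3*exp(z))) dz + ∫(4*sin(4*z)) dz.
Step 2. Evaluate the standard form: now -3*z**4/4 + ∫(3*exp(z)*cos(3*exp(z))) dz + ∫(4*sin(4*z)) dz.
Step 3. Evaluate the standard form: now -3*z**4/4 - cos(4*z) + ∫(3*exp(z)*cos(3*exp(z))) dz.
Step 4. Substitute u = exp(z), turning ∫(3*exp(z)*cos(3*exp(z))) dz into ∫(3*cos(3*u)) du: now -3*z**4/4 - cos(4*z) + ∫(3*cos(3*u)) du.
Step 5. Evaluate the standard form: now -3*z**4/4 + sin(3*u) - cos(4*z).
Step 6. Substitute back u = exp(z): now -3*z**4/4 + sin(3*exp(z)) - cos(4*z).
Answer: -3*z**4/4 + sin(3*exp(z)) - cos(4*z).


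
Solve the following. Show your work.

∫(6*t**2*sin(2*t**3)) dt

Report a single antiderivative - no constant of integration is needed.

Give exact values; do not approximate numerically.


Step 1. Substitute u = t**3, turning ∫(6*t**2*sin(2*t**3)) dt into ∫(2*sin(2*u)) du: now ∫(2*sin(2*u)) du.
Step 2. Evaluate the standard form: now -cos(2*u).
Step 3. Substitute back u = t**3: now -cos(2*t**3).
Answer: -cos(2*t**3).


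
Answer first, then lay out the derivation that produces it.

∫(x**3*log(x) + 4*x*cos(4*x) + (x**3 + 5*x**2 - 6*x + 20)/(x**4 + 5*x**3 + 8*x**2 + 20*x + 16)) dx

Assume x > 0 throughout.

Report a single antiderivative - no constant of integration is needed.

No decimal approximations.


The answer is x**4*log(x)/4 - x**4/16 + x*sin(4*x) + 2*log(x + 1) - log(x + 4) + cos(4*x)/4 - atan(x/2).
Step 1. Rewrite: now ∫(4*x*cos(4*x)) dx + ∫(x**3*log(x)) dx + ∫((x**3 + 5*x**2 - 6*x + 20)/(x**4 + 5*x**3 + 8*x**2 + 20*x + 16)) dx.
Step 2. Integrate ∫(x**3*log(x)) dx by parts with u = log(x), dv = (x**3) dx, so v = x**4/4 [assuming x > 0]: now x**4*log(x)/4 + ∫(-x**3/4) dx + ∫(4*x*cos(4*x)) dx + ∫((x**3 + 5*x**2 - 6*x + 20)/(x**4 + 5*x**3 + 8*x**2 + 20*x + 16)) dx.
Step 3. Evaluate the standard form: now x**4*log(x)/4 - x**4/16 + ∫(4*x*cos(4*x)) dx + ∫((x**3 + 5*x**2 - 6*x + 20)/(x**4 + 5*x**3 + 8*x**2 + 20*x + 16)) dx.
Step 4. Decompose ∫((x**3 + 5*x**2 - 6*x + 20)/(x**4 + 5*x**3 + 8*x**2 + 20*x + 16)) dx by partial fractions, (x**3 + 5*x**2 - 6*x + 20)/(x**4 + 5*x**3 + 8*x**2 + 20*x + 16) = -2/(x**2 + 4) - 1/(x + 4) + 2/(x + 1): now x**4*log(x)/4 - x**4/16 + ∫(4*x*cos(4*x)) dx + ∫(2/(x + 1)) dx + ∫(-1/(x + 4)) dx + ∫(-2/(x**2 + 4)) dx.
Step 5. Evaluate the standard form [assuming x > -1]: now x**4*log(x)/4 - x**4/16 + 2*log(x + 1) + ∫(4*x*cos(4*x)) dx + ∫(-1/(x + 4)) dx + ∫(-2/(x**2 + 4)) dx.
Step 6. Evaluate the standard form [assuming x > -4]: now x**4*log(x)/4 - x**4/16 + 2*log(x + 1) - log(x + 4) + ∫(4*x*cos(4*x)) dx + ∫(-2/(x**2 + 4)) dx.
Step 7. Evaluate the standard form: now x**4*log(x)/4 - x**4/16 + 2*log(x + 1) - log(x + 4) - atan(x/2) + ∫(4*x*cos(4*x)) dx.
Step 8. Integrate ∫(4*x*cos(4*x)) dx by parts with u = x, dv = (4*cos(4*x)) dx, so v = sin(4*x): now x**4*log(x)/4 - x**4/16 + x*sin(4*x) + 2*log(x + 1) - log(x + 4) - atan(x/2) + ∫(-sin(4*x)) dx.
Step 9. Evaluate the standard form: now x**4*log(x)/4 - x**4/16 + x*sin(4*x) + 2*log(x + 1) - log(x + 4) + cos(4*x)/4 - atan(x/2).
Answer: x**4*log(x)/4 - x**4/16 + x*sin(4*x) + 2*log(x + 1) - log(x + 4) + cos(4*x)/4 - atan(x/2).


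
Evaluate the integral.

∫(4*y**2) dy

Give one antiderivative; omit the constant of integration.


Answer: 4*y**3/3.


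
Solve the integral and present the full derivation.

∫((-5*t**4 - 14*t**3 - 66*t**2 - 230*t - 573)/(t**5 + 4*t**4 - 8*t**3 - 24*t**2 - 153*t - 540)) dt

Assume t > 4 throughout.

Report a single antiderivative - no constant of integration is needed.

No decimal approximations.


Step 1. Decompose ∫((-5*t**4 - 14*t**3 - 66*t**2 - 230*t - 573)/(t**5 + 4*t**4 - 8*t**3 - 24*t**2 - 153*t - 540)) dt by partial fractions, (-5*t**4 - 14*t**3 - 66*t**2 - 230*t - 573)/(t**5 + 4*t**4 - 8*t**3 - 24*t**2 - 153*t - 540) = 4/(t**2 + 9) - 4/(t + 5) + 2/(t + 3) - 3/(t - 4): now ∫(-3/(t - 4)) dt + ∫(2/(t + 3)) dt + ∫(-4/(t + 5)) dt + ∫(4/(t**2 + 9)) dt.
Step 2. Evaluate the standard form [assuming t > 4]: now -3*log(t - 4) + ∫(2/(t + 3)) dt + ∫(-4/(t + 5)) dt + ∫(4/(t**2 + 9)) dt.
Step 3. Evaluate the standard form [assuming t > -5]: now -3*log(t - 4) - 4*log(t + 5) + ∫(2/(t + 3)) dt + ∫(4/(t**2 + 9)) dt.
Step 4. Evaluate the standard form [assuming t > -3]: now -3*log(t - 4) + 2*log(t + 3) - 4*log(t + 5) + ∫(4/(t**2 + 9)) dt.
Step 5. Evaluate the standard form: now -3*log(t - 4) + 2*log(t + 3) - 4*log(t + 5) + 4*atan(t/3)/3.
Answer: -3*log(t - 4) + 2*log(t + 3) - 4*log(t + 5) + 4*atan(t/3)/3.
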